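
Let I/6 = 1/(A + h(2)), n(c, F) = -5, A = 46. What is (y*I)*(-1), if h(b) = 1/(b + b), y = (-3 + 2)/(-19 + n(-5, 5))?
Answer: -1/185 ≈ -0.0054054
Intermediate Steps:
y = 1/24 (y = (-3 + 2)/(-19 - 5) = -1/(-24) = -1*(-1/24) = 1/24 ≈ 0.041667)
h(b) = 1/(2*b)
I = 24/185 (I = 6/(46 + (1/2)/2) = 6/(46 + (1/2)*(1/2)) = 6/(46 + 1/4) = 6/(185/4) = 6*(4/185) = 24/185 ≈ 0.12973)
(y*I)*(-1) = ((1/24)*(24/185))*(-1) = (1/185)*(-1) = -1/185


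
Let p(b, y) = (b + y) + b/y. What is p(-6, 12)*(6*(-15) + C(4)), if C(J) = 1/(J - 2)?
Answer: -1969/4 ≈ -492.25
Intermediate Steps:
C(J) = 1/(-2 + J)
p(b, y) = b + y + b/y
p(-6, 12)*(6*(-15) + C(4)) = (-6 + 12 - 6/12)*(6*(-15) + 1/(-2 + 4)) = (-6 + 12 - 6*1/12)*(-90 + 1/2) = (-6 + 12 - 1/2)*(-90 + 1/2) = (11/2)*(-179/2) = -1969/4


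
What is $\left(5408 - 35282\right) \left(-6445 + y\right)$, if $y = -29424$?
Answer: $1071550506$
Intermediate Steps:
$\left(5408 - 35282\right) \left(-6445 + y\right) = \left(5408 - 35282\right) \left(-6445 - 29424\right) = \left(-29874\right) \left(-35869\right) = 1071550506$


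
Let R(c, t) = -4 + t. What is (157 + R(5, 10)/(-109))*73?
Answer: 1248811/109 ≈ 11457.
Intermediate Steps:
(157 + R(5, 10)/(-109))*73 = (157 + (-4 + 10)/(-109))*73 = (157 + 6*(-1/109))*73 = (157 - 6/109)*73 = (17107/109)*73 = 1248811/109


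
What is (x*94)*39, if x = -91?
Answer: -333606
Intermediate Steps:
(x*94)*39 = -91*94*39 = -8554*39 = -333606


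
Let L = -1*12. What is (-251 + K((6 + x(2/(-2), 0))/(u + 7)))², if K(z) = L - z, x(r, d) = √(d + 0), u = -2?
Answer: 1745041/25 ≈ 69802.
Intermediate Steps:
x(r, d) = √d
L = -12
K(z) = -12 - z
(-251 + K((6 + x(2/(-2), 0))/(u + 7)))² = (-251 + (-12 - (6 + √0)/(-2 + 7)))² = (-251 + (-12 - (6 + 0)/5))² = (-251 + (-12 - 6/5))² = (-251 - 66/5)² = (-1321/5)² = 1745041/25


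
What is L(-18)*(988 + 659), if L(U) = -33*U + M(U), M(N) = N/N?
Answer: 979965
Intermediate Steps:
M(N) = 1
L(U) = 1 - 33*U (L(U) = -33*U + 1 = 1 - 33*U)
L(-18)*(988 + 659) = (1 - 33*(-18))*(988 + 659) = (1 + 594)*1647 = 595*1647 = 979965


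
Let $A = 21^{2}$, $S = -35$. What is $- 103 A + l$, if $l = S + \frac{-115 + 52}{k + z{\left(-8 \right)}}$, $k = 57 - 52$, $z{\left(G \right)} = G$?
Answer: $-45437$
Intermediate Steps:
$A = 441$
$k = 5$ ($k = 57 - 52 = 5$)
$l = -14$ ($l = -35 + \frac{-115 + 52}{5 - 8} = -35 - \frac{63}{-3} = -35 - -21 = -35 + 21 = -14$)
$- 103 A + l = \left(-103\right) 441 - 14 = -45423 - 14 = -45437$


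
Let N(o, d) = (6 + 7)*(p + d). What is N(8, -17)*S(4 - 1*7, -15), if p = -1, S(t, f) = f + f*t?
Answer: -7020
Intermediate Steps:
N(o, d) = -13 + 13*d (N(o, d) = (6 + 7)*(-1 + d) = 13*(-1 + d) = -13 + 13*d)
N(8, -17)*S(4 - 1*7, -15) = (-13 + 13*(-17))*(-15*(1 + (4 - 1*7))) = (-13 - 221)*(-15*(1 + (4 - 7))) = -(-3510)*(1 - 3) = -(-3510)*(-2) = -234*30 = -7020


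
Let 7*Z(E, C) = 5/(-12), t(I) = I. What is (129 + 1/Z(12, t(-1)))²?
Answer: 314721/25 ≈ 12589.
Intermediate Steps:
Z(E, C) = -5/84 (Z(E, C) = (5/(-12))/7 = (5*(-1/12))/7 = (⅐)*(-5/12) = -5/84)
(129 + 1/Z(12, t(-1)))² = (129 + 1/(-5/84))² = (129 - 84/5)² = (561/5)² = 314721/25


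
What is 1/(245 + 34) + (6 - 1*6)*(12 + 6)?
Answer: 1/279 ≈ 0.0035842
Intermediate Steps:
1/(245 + 34) + (6 - 1*6)*(12 + 6) = 1/279 + (6 - 6)*18 = 1/279 + 0*18 = 1/279 + 0 = 1/279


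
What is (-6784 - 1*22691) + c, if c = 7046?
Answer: -22429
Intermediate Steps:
(-6784 - 1*22691) + c = (-6784 - 1*22691) + 7046 = (-6784 - 22691) + 7046 = -29475 + 7046 = -22429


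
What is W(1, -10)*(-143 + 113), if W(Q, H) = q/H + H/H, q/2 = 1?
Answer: -24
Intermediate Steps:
q = 2 (q = 2*1 = 2)
W(Q, H) = 1 + 2/H (W(Q, H) = 2/H + H/H = 2/H + 1 = 1 + 2/H)
W(1, -10)*(-143 + 113) = ((2 - 10)/(-10))*(-143 + 113) = -⅒*(-8)*(-30) = (⅘)*(-30) = -24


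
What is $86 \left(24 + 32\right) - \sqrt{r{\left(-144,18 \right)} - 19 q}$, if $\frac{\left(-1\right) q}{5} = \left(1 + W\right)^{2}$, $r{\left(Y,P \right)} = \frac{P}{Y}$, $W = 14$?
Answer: $4816 - \frac{\sqrt{341998}}{4} \approx 4669.8$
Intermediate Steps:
$q = -1125$ ($q = - 5 \left(1 + 14\right)^{2} = - 5 \cdot 15^{2} = \left(-5\right) 225 = -1125$)
$86 \left(24 + 32\right) - \sqrt{r{\left(-144,18 \right)} - 19 q} = 86 \left(24 + 32\right) - \sqrt{\frac{18}{-144} - -21375} = 86 \cdot 56 - \sqrt{18 \left(- \frac{1}{144}\right) + 21375} = 4816 - \sqrt{- \frac{1}{8} + 21375} = 4816 - \sqrt{\frac{170999}{8}} = 4816 - \frac{\sqrt{341998}}{4}$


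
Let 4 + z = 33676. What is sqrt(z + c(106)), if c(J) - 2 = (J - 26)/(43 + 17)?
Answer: sqrt(303078)/3 ≈ 183.51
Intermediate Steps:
z = 33672 (z = -4 + 33676 = 33672)
c(J) = 47/30 + J/60 (c(J) = 2 + (J - 26)/(43 + 17) = 2 + (-26 + J)/60 = 2 + (-26 + J)*(1/60) = 2 + (-13/30 + J/60) = 47/30 + J/60)
sqrt(z + c(106)) = sqrt(33672 + (47/30 + (1/60)*106)) = sqrt(33672 + (47/30 + 53/30)) = sqrt(33672 + 10/3) = sqrt(101026/3) = sqrt(303078)/3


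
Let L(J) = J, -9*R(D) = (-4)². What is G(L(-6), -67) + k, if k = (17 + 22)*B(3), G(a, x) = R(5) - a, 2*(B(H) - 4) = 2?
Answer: 1793/9 ≈ 199.22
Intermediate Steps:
B(H) = 5 (B(H) = 4 + (½)*2 = 4 + 1 = 5)
R(D) = -16/9 (R(D) = -⅑*(-4)² = -⅑*16 = -16/9)
G(a, x) = -16/9 - a
k = 195 (k = (17 + 22)*5 = 39*5 = 195)
G(L(-6), -67) + k = (-16/9 - 1*(-6)) + 195 = (-16/9 + 6) + 195 = 38/9 + 195 = 1793/9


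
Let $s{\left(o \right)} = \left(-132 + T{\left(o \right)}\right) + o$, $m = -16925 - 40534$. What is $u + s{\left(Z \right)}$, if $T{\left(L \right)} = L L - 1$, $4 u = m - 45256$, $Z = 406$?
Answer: $\frac{557721}{4} \approx 1.3943 \cdot 10^{5}$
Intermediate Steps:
$m = -57459$ ($m = -16925 - 40534 = -57459$)
$u = - \frac{102715}{4}$ ($u = \frac{-57459 - 45256}{4} = \frac{1}{4} \left(-102715\right) = - \frac{102715}{4} \approx -25679.0$)
$T{\left(L \right)} = -1 + L^{2}$ ($T{\left(L \right)} = L^{2} - 1 = -1 + L^{2}$)
$s{\left(o \right)} = -133 + o + o^{2}$ ($s{\left(o \right)} = \left(-132 + \left(-1 + o^{2}\right)\right) + o = \left(-133 + o^{2}\right) + o = -133 + o + o^{2}$)
$u + s{\left(Z \right)} = - \frac{102715}{4} + \left(-133 + 406 + 406^{2}\right) = - \frac{102715}{4} + \left(-133 + 406 + 164836\right) = - \frac{102715}{4} + 165109 = \frac{557721}{4}$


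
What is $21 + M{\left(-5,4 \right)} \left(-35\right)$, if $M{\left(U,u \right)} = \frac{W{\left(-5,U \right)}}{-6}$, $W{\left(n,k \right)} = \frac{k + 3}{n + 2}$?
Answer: $\frac{224}{9} \approx 24.889$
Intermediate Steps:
$W{\left(n,k \right)} = \frac{3 + k}{2 + n}$
$M{\left(U,u \right)} = \frac{1}{6} + \frac{U}{18}$ ($M{\left(U,u \right)} = \frac{\frac{1}{2 - 5} \left(3 + U\right)}{-6} = \frac{3 + U}{-3} \left(- \frac{1}{6}\right) = - \frac{3 + U}{3} \left(- \frac{1}{6}\right) = \left(-1 - \frac{U}{3}\right) \left(- \frac{1}{6}\right) = \frac{1}{6} + \frac{U}{18}$)
$21 + M{\left(-5,4 \right)} \left(-35\right) = 21 + \left(\frac{1}{6} + \frac{1}{18} \left(-5\right)\right) \left(-35\right) = 21 + \left(\frac{1}{6} - \frac{5}{18}\right) \left(-35\right) = 21 - - \frac{35}{9} = 21 + \frac{35}{9} = \frac{224}{9}$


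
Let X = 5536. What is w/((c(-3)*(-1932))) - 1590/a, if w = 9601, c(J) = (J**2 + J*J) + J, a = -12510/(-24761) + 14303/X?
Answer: -6320321807331943/12270478108140 ≈ -515.08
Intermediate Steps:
a = 423411943/137076896 (a = -12510/(-24761) + 14303/5536 = -12510*(-1/24761) + 14303*(1/5536) = 12510/24761 + 14303/5536 = 423411943/137076896 ≈ 3.0889)
c(J) = J + 2*J**2 (c(J) = (J**2 + J**2) + J = 2*J**2 + J = J + 2*J**2)
w/((c(-3)*(-1932))) - 1590/a = 9601/((-3*(1 + 2*(-3))*(-1932))) - 1590/423411943/137076896 = 9601/((-3*(1 - 6)*(-1932))) - 1590*137076896/423411943 = 9601/((-3*(-5)*(-1932))) - 217952264640/423411943 = 9601/((15*(-1932))) - 217952264640/423411943 = 9601/(-28980) - 217952264640/423411943 = 9601*(-1/28980) - 217952264640/423411943 = -9601/28980 - 217952264640/423411943 = -6320321807331943/12270478108140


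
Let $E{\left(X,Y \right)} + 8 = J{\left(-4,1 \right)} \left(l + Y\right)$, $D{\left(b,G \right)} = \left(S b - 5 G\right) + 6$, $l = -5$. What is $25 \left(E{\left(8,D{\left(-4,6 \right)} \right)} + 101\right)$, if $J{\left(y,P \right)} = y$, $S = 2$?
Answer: $6025$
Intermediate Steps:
$D{\left(b,G \right)} = 6 - 5 G + 2 b$ ($D{\left(b,G \right)} = \left(2 b - 5 G\right) + 6 = \left(- 5 G + 2 b\right) + 6 = 6 - 5 G + 2 b$)
$E{\left(X,Y \right)} = 12 - 4 Y$ ($E{\left(X,Y \right)} = -8 - 4 \left(-5 + Y\right) = -8 - \left(-20 + 4 Y\right) = 12 - 4 Y$)
$25 \left(E{\left(8,D{\left(-4,6 \right)} \right)} + 101\right) = 25 \left(\left(12 - 4 \left(6 - 30 + 2 \left(-4\right)\right)\right) + 101\right) = 25 \left(\left(12 - 4 \left(6 - 30 - 8\right)\right) + 101\right) = 25 \left(\left(12 - -128\right) + 101\right) = 25 \left(\left(12 + 128\right) + 101\right) = 25 \left(140 + 101\right) = 25 \cdot 241 = 6025$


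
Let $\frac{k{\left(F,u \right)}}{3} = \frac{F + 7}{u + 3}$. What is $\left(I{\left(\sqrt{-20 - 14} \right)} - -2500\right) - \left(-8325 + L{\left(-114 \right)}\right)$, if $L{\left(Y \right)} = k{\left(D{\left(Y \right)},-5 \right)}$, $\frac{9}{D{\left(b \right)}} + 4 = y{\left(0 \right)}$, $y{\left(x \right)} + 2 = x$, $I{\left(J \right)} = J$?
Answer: $\frac{43333}{4} + i \sqrt{34} \approx 10833.0 + 5.831 i$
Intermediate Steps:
$y{\left(x \right)} = -2 + x$
$D{\left(b \right)} = - \frac{3}{2}$ ($D{\left(b \right)} = \frac{9}{-4 + \left(-2 + 0\right)} = \frac{9}{-4 - 2} = \frac{9}{-6} = 9 \left(- \frac{1}{6}\right) = - \frac{3}{2}$)
$k{\left(F,u \right)} = \frac{3 \left(7 + F\right)}{3 + u}$ ($k{\left(F,u \right)} = 3 \frac{F + 7}{u + 3} = 3 \frac{7 + F}{3 + u} = \frac{3 \left(7 + F\right)}{3 + u}$)
$L{\left(Y \right)} = - \frac{33}{4}$ ($L{\left(Y \right)} = \frac{3 \left(7 - \frac{3}{2}\right)}{3 - 5} = 3 \frac{1}{-2} \cdot \frac{11}{2} = 3 \left(- \frac{1}{2}\right) \frac{11}{2} = - \frac{33}{4}$)
$\left(I{\left(\sqrt{-20 - 14} \right)} - -2500\right) - \left(-8325 + L{\left(-114 \right)}\right) = \left(\sqrt{-20 - 14} - -2500\right) - \left(-8325 - \frac{33}{4}\right) = \left(\sqrt{-34} + 2500\right) - - \frac{33333}{4} = \left(i \sqrt{34} + 2500\right) + \frac{33333}{4} = \left(2500 + i \sqrt{34}\right) + \frac{33333}{4} = \frac{43333}{4} + i \sqrt{34}$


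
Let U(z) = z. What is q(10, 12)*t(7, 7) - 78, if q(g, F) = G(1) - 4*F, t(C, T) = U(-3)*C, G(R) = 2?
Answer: 888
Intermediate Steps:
t(C, T) = -3*C
q(g, F) = 2 - 4*F
q(10, 12)*t(7, 7) - 78 = (2 - 4*12)*(-3*7) - 78 = (2 - 48)*(-21) - 78 = -46*(-21) - 78 = 966 - 78 = 888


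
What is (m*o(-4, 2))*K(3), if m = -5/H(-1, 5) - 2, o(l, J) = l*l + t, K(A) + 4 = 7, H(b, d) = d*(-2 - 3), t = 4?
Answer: -108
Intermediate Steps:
H(b, d) = -5*d (H(b, d) = d*(-5) = -5*d)
K(A) = 3 (K(A) = -4 + 7 = 3)
o(l, J) = 4 + l² (o(l, J) = l*l + 4 = l² + 4 = 4 + l²)
m = -9/5 (m = -5/((-5*5)) - 2 = -5/(-25) - 2 = -5*(-1/25) - 2 = ⅕ - 2 = -9/5 ≈ -1.8000)
(m*o(-4, 2))*K(3) = -9*(4 + (-4)²)/5*3 = -9*(4 + 16)/5*3 = -9/5*20*3 = -36*3 = -108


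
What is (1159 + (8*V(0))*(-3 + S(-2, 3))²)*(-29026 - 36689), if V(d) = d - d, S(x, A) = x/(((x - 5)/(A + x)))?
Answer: -76163685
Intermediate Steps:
S(x, A) = x*(A + x)/(-5 + x) (S(x, A) = x/(((-5 + x)/(A + x))) = x*((A + x)/(-5 + x)) = x*(A + x)/(-5 + x))
V(d) = 0
(1159 + (8*V(0))*(-3 + S(-2, 3))²)*(-29026 - 36689) = (1159 + (8*0)*(-3 - 2*(3 - 2)/(-5 - 2))²)*(-29026 - 36689) = (1159 + 0*(-3 - 2*1/(-7))²)*(-65715) = (1159 + 0*(-3 - 2*(-⅐)*1)²)*(-65715) = (1159 + 0*(-3 + 2/7)²)*(-65715) = (1159 + 0*(-19/7)²)*(-65715) = (1159 + 0*(361/49))*(-65715) = (1159 + 0)*(-65715) = 1159*(-65715) = -76163685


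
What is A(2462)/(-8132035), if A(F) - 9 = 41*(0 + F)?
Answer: -100951/8132035 ≈ -0.012414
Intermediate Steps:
A(F) = 9 + 41*F (A(F) = 9 + 41*(0 + F) = 9 + 41*F)
A(2462)/(-8132035) = (9 + 41*2462)/(-8132035) = (9 + 100942)*(-1/8132035) = 100951*(-1/8132035) = -100951/8132035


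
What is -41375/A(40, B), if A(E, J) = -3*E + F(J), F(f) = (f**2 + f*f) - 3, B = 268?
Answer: -1655/5741 ≈ -0.28828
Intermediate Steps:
F(f) = -3 + 2*f**2 (F(f) = (f**2 + f**2) - 3 = 2*f**2 - 3 = -3 + 2*f**2)
A(E, J) = -3 - 3*E + 2*J**2 (A(E, J) = -3*E + (-3 + 2*J**2) = -3 - 3*E + 2*J**2)
-41375/A(40, B) = -41375/(-3 - 3*40 + 2*268**2) = -41375/(-3 - 120 + 2*71824) = -41375/(-3 - 120 + 143648) = -41375/143525 = -41375*1/143525 = -1655/5741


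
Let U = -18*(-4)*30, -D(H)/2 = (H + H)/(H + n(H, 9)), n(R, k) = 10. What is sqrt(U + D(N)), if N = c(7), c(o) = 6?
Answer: sqrt(8634)/2 ≈ 46.460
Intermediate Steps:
N = 6
D(H) = -4*H/(10 + H) (D(H) = -2*(H + H)/(H + 10) = -2*2*H/(10 + H) = -4*H/(10 + H))
U = 2160 (U = 72*30 = 2160)
sqrt(U + D(N)) = sqrt(2160 - 4*6/(10 + 6)) = sqrt(2160 - 4*6/16) = sqrt(2160 - 4*6*1/16) = sqrt(2160 - 3/2) = sqrt(4317/2) = sqrt(8634)/2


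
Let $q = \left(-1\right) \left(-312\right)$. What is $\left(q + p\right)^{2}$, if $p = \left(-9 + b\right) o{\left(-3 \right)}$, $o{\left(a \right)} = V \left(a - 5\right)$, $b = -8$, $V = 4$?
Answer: $732736$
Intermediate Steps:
$o{\left(a \right)} = -20 + 4 a$ ($o{\left(a \right)} = 4 \left(a - 5\right) = 4 \left(-5 + a\right) = -20 + 4 a$)
$q = 312$
$p = 544$ ($p = \left(-9 - 8\right) \left(-20 + 4 \left(-3\right)\right) = - 17 \left(-20 - 12\right) = \left(-17\right) \left(-32\right) = 544$)
$\left(q + p\right)^{2} = \left(312 + 544\right)^{2} = 856^{2} = 732736$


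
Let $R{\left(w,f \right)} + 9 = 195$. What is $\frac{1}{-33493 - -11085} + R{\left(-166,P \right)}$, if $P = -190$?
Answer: $\frac{4167887}{22408} \approx 186.0$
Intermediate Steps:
$R{\left(w,f \right)} = 186$ ($R{\left(w,f \right)} = -9 + 195 = 186$)
$\frac{1}{-33493 - -11085} + R{\left(-166,P \right)} = \frac{1}{-33493 - -11085} + 186 = \frac{1}{-33493 + 11085} + 186 = \frac{1}{-22408} + 186 = - \frac{1}{22408} + 186 = \frac{4167887}{22408}$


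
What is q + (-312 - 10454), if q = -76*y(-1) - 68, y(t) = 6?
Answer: -11290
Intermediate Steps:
q = -524 (q = -76*6 - 68 = -456 - 68 = -524)
q + (-312 - 10454) = -524 + (-312 - 10454) = -524 - 10766 = -11290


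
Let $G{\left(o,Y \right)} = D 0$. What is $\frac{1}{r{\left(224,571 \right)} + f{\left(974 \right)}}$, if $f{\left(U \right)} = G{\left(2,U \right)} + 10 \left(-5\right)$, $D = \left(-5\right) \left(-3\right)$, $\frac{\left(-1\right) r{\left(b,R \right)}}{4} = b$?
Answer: $- \frac{1}{946} \approx -0.0010571$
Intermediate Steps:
$r{\left(b,R \right)} = - 4 b$
$D = 15$
$G{\left(o,Y \right)} = 0$ ($G{\left(o,Y \right)} = 15 \cdot 0 = 0$)
$f{\left(U \right)} = -50$ ($f{\left(U \right)} = 0 + 10 \left(-5\right) = 0 - 50 = -50$)
$\frac{1}{r{\left(224,571 \right)} + f{\left(974 \right)}} = \frac{1}{\left(-4\right) 224 - 50} = \frac{1}{-896 - 50} = \frac{1}{-946} = - \frac{1}{946}$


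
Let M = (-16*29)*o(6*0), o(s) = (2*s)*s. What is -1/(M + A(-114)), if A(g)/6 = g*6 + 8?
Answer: 1/4056 ≈ 0.00024655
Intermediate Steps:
o(s) = 2*s**2
M = 0 (M = (-16*29)*(2*(6*0)**2) = -928*0**2 = -928*0 = -464*0 = 0)
A(g) = 48 + 36*g (A(g) = 6*(g*6 + 8) = 6*(6*g + 8) = 6*(8 + 6*g) = 48 + 36*g)
-1/(M + A(-114)) = -1/(0 + (48 + 36*(-114))) = -1/(0 + (48 - 4104)) = -1/(0 - 4056) = -1/(-4056) = -1*(-1/4056) = 1/4056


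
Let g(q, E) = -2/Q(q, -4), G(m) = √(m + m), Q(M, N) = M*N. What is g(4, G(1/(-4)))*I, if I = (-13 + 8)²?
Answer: 25/8 ≈ 3.1250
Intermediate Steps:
G(m) = √2*√m (G(m) = √(2*m) = √2*√m)
g(q, E) = 1/(2*q) (g(q, E) = -2*(-1/(4*q)) = -(-1)/(2*q) = 1/(2*q))
I = 25 (I = (-5)² = 25)
g(4, G(1/(-4)))*I = ((½)/4)*25 = ((½)*(¼))*25 = (⅛)*25 = 25/8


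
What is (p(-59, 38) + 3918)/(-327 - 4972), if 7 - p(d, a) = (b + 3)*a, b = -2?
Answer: -3887/5299 ≈ -0.73353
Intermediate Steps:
p(d, a) = 7 - a (p(d, a) = 7 - (-2 + 3)*a = 7 - a)
(p(-59, 38) + 3918)/(-327 - 4972) = ((7 - 1*38) + 3918)/(-327 - 4972) = ((7 - 38) + 3918)/(-5299) = (-31 + 3918)*(-1/5299) = 3887*(-1/5299) = -3887/5299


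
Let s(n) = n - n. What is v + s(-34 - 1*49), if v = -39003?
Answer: -39003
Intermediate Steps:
s(n) = 0
v + s(-34 - 1*49) = -39003 + 0 = -39003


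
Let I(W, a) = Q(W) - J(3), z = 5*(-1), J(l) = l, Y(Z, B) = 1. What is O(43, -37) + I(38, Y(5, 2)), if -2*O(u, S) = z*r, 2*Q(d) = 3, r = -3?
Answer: -9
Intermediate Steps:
Q(d) = 3/2 (Q(d) = (½)*3 = 3/2)
z = -5
O(u, S) = -15/2 (O(u, S) = -(-5)*(-3)/2 = -½*15 = -15/2)
I(W, a) = -3/2 (I(W, a) = 3/2 - 1*3 = 3/2 - 3 = -3/2)
O(43, -37) + I(38, Y(5, 2)) = -15/2 - 3/2 = -9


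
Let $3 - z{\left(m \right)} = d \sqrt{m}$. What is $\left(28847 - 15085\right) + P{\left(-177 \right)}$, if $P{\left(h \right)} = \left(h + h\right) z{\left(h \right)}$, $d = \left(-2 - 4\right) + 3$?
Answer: $12700 - 1062 i \sqrt{177} \approx 12700.0 - 14129.0 i$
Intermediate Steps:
$d = -3$ ($d = -6 + 3 = -3$)
$z{\left(m \right)} = 3 + 3 \sqrt{m}$ ($z{\left(m \right)} = 3 - - 3 \sqrt{m} = 3 + 3 \sqrt{m}$)
$P{\left(h \right)} = 2 h \left(3 + 3 \sqrt{h}\right)$ ($P{\left(h \right)} = \left(h + h\right) \left(3 + 3 \sqrt{h}\right) = 2 h \left(3 + 3 \sqrt{h}\right)$)
$\left(28847 - 15085\right) + P{\left(-177 \right)} = \left(28847 - 15085\right) + \left(6 \left(-177\right) + 6 \left(-177\right)^{\frac{3}{2}}\right) = 13762 - \left(1062 - 6 \left(- 177 i \sqrt{177}\right)\right) = 13762 - \left(1062 + 1062 i \sqrt{177}\right) = 12700 - 1062 i \sqrt{177}$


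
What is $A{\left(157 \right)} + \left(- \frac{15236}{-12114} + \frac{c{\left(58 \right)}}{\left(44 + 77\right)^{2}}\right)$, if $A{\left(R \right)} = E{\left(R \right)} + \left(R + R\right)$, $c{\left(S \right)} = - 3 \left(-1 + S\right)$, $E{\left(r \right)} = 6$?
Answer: $\frac{28488271231}{88680537} \approx 321.25$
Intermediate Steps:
$c{\left(S \right)} = 3 - 3 S$
$A{\left(R \right)} = 6 + 2 R$ ($A{\left(R \right)} = 6 + \left(R + R\right) = 6 + 2 R$)
$A{\left(157 \right)} + \left(- \frac{15236}{-12114} + \frac{c{\left(58 \right)}}{\left(44 + 77\right)^{2}}\right) = \left(6 + 2 \cdot 157\right) + \left(- \frac{15236}{-12114} + \frac{3 - 174}{\left(44 + 77\right)^{2}}\right) = \left(6 + 314\right) + \left(\left(-15236\right) \left(- \frac{1}{12114}\right) + \frac{3 - 174}{121^{2}}\right) = 320 + \left(\frac{7618}{6057} - \frac{171}{14641}\right) = 320 + \frac{110499391}{88680537} = \frac{28488271231}{88680537}$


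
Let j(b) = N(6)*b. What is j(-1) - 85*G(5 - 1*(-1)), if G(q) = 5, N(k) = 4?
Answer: -429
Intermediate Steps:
j(b) = 4*b
j(-1) - 85*G(5 - 1*(-1)) = 4*(-1) - 85*5 = -4 - 425 = -429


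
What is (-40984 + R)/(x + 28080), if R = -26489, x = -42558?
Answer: 22491/4826 ≈ 4.6604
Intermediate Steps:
(-40984 + R)/(x + 28080) = (-40984 - 26489)/(-42558 + 28080) = -67473/(-14478) = -67473*(-1/14478) = 22491/4826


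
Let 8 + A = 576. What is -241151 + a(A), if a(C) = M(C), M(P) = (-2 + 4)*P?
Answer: -240015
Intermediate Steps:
A = 568 (A = -8 + 576 = 568)
M(P) = 2*P
a(C) = 2*C
-241151 + a(A) = -241151 + 2*568 = -241151 + 1136 = -240015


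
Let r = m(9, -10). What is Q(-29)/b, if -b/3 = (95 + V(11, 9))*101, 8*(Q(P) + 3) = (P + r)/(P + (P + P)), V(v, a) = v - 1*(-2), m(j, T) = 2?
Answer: 229/2530656 ≈ 9.0490e-5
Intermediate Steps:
V(v, a) = 2 + v (V(v, a) = v + 2 = 2 + v)
r = 2
Q(P) = -3 + (2 + P)/(24*P) (Q(P) = -3 + ((P + 2)/(P + (P + P)))/8 = -3 + ((2 + P)/(P + 2*P))/8 = -3 + ((2 + P)/((3*P)))/8 = -3 + ((2 + P)*(1/(3*P)))/8 = -3 + ((2 + P)/(3*P))/8 = -3 + (2 + P)/(24*P))
b = -32724 (b = -3*(95 + (2 + 11))*101 = -3*(95 + 13)*101 = -324*101 = -3*10908 = -32724)
Q(-29)/b = ((1/24)*(2 - 71*(-29))/(-29))/(-32724) = ((1/24)*(-1/29)*(2 + 2059))*(-1/32724) = ((1/24)*(-1/29)*2061)*(-1/32724) = -687/232*(-1/32724) = 229/2530656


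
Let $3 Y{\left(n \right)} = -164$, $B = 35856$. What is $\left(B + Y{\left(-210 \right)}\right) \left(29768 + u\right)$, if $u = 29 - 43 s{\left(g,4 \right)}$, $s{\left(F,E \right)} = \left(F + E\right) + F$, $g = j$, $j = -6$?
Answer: $1079087988$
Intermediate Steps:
$g = -6$
$s{\left(F,E \right)} = E + 2 F$ ($s{\left(F,E \right)} = \left(E + F\right) + F = E + 2 F$)
$Y{\left(n \right)} = - \frac{164}{3}$ ($Y{\left(n \right)} = \frac{1}{3} \left(-164\right) = - \frac{164}{3}$)
$u = 373$ ($u = 29 - 43 \left(4 + 2 \left(-6\right)\right) = 29 - 43 \left(4 - 12\right) = 29 - -344 = 29 + 344 = 373$)
$\left(B + Y{\left(-210 \right)}\right) \left(29768 + u\right) = \left(35856 - \frac{164}{3}\right) \left(29768 + 373\right) = \frac{107404}{3} \cdot 30141 = 1079087988$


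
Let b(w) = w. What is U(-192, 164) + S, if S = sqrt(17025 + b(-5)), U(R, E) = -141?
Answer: -141 + 2*sqrt(4255) ≈ -10.539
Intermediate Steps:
S = 2*sqrt(4255) (S = sqrt(17025 - 5) = sqrt(17020) = 2*sqrt(4255) ≈ 130.46)
U(-192, 164) + S = -141 + 2*sqrt(4255)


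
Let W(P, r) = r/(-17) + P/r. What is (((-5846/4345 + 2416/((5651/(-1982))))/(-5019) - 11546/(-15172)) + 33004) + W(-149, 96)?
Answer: 15173052909240899129/459821098751520 ≈ 32998.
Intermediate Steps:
W(P, r) = -r/17 + P/r (W(P, r) = r*(-1/17) + P/r = -r/17 + P/r)
(((-5846/4345 + 2416/((5651/(-1982))))/(-5019) - 11546/(-15172)) + 33004) + W(-149, 96) = (((-5846/4345 + 2416/((5651/(-1982))))/(-5019) - 11546/(-15172)) + 33004) + (-1/17*96 - 149/96) = (((-5846*1/4345 + 2416/((5651*(-1/1982))))*(-1/5019) - 11546*(-1/15172)) + 33004) + (-96/17 - 149*1/96) = (((-74/55 + 2416/(-5651/1982))*(-1/5019) + 5773/7586) + 33004) + (-96/17 - 149/96) = (((-74/55 + 2416*(-1982/5651))*(-1/5019) + 5773/7586) + 33004) - 11749/1632 = (((-74/55 - 4788512/5651)*(-1/5019) + 5773/7586) + 33004) - 11749/1632 = ((-263786334/310805*(-1/5019) + 5773/7586) + 33004) - 11749/1632 = ((12561254/74282395 + 5773/7586) + 33004) - 11749/1632 = (524121939179/563506248470 + 33004) - 11749/1632 = 18598484346443059/563506248470 - 11749/1632 = 15173052909240899129/459821098751520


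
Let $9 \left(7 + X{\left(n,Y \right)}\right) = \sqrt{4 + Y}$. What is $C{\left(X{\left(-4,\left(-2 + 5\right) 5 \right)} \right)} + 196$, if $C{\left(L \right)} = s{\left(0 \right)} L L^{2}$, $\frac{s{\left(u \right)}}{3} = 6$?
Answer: $- \frac{18200}{3} + \frac{23852 \sqrt{19}}{81} \approx -4783.1$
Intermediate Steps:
$s{\left(u \right)} = 18$ ($s{\left(u \right)} = 3 \cdot 6 = 18$)
$X{\left(n,Y \right)} = -7 + \frac{\sqrt{4 + Y}}{9}$
$C{\left(L \right)} = 18 L^{3}$ ($C{\left(L \right)} = 18 L L^{2} = 18 L^{3}$)
$C{\left(X{\left(-4,\left(-2 + 5\right) 5 \right)} \right)} + 196 = 18 \left(-7 + \frac{\sqrt{4 + \left(-2 + 5\right) 5}}{9}\right)^{3} + 196 = 18 \left(-7 + \frac{\sqrt{4 + 3 \cdot 5}}{9}\right)^{3} + 196 = 18 \left(-7 + \frac{\sqrt{4 + 15}}{9}\right)^{3} + 196 = 18 \left(-7 + \frac{\sqrt{19}}{9}\right)^{3} + 196 = 196 + 18 \left(-7 + \frac{\sqrt{19}}{9}\right)^{3}$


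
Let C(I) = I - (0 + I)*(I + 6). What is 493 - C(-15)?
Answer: 643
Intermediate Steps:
C(I) = I - I*(6 + I)
493 - C(-15) = 493 - (-1)*(-15)*(5 - 15) = 493 - (-1)*(-15)*(-10) = 493 - 1*(-150) = 493 + 150 = 643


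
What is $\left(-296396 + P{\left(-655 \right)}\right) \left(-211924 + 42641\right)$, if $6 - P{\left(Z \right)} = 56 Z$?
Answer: $43964487930$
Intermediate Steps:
$P{\left(Z \right)} = 6 - 56 Z$
$\left(-296396 + P{\left(-655 \right)}\right) \left(-211924 + 42641\right) = \left(-296396 + \left(6 - -36680\right)\right) \left(-211924 + 42641\right) = \left(-296396 + \left(6 + 36680\right)\right) \left(-169283\right) = \left(-296396 + 36686\right) \left(-169283\right) = \left(-259710\right) \left(-169283\right) = 43964487930$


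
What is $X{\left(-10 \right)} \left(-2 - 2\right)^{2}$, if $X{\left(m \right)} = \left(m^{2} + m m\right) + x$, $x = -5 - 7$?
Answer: $3008$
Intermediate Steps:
$x = -12$
$X{\left(m \right)} = -12 + 2 m^{2}$ ($X{\left(m \right)} = \left(m^{2} + m m\right) - 12 = \left(m^{2} + m^{2}\right) - 12 = 2 m^{2} - 12 = -12 + 2 m^{2}$)
$X{\left(-10 \right)} \left(-2 - 2\right)^{2} = \left(-12 + 2 \left(-10\right)^{2}\right) \left(-2 - 2\right)^{2} = \left(-12 + 2 \cdot 100\right) \left(-2 - 2\right)^{2} = \left(-12 + 200\right) \left(-4\right)^{2} = 188 \cdot 16 = 3008$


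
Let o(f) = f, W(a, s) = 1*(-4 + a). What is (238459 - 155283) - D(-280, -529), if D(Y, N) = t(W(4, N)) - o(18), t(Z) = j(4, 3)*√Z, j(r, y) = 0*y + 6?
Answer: 83194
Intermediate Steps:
W(a, s) = -4 + a
j(r, y) = 6 (j(r, y) = 0 + 6 = 6)
t(Z) = 6*√Z
D(Y, N) = -18 (D(Y, N) = 6*√(-4 + 4) - 1*18 = 6*√0 - 18 = 6*0 - 18 = 0 - 18 = -18)
(238459 - 155283) - D(-280, -529) = (238459 - 155283) - 1*(-18) = 83176 + 18 = 83194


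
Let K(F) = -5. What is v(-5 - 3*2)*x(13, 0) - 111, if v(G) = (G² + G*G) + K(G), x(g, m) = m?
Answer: -111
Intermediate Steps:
v(G) = -5 + 2*G² (v(G) = (G² + G*G) - 5 = (G² + G²) - 5 = 2*G² - 5 = -5 + 2*G²)
v(-5 - 3*2)*x(13, 0) - 111 = (-5 + 2*(-5 - 3*2)²)*0 - 111 = (-5 + 2*(-5 - 6)²)*0 - 111 = (-5 + 2*(-11)²)*0 - 111 = (-5 + 2*121)*0 - 111 = (-5 + 242)*0 - 111 = 237*0 - 111 = 0 - 111 = -111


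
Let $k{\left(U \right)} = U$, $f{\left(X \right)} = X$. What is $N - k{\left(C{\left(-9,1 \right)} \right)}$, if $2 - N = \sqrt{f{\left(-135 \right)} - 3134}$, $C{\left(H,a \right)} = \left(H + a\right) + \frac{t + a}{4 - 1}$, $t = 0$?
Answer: $\frac{29}{3} - i \sqrt{3269} \approx 9.6667 - 57.175 i$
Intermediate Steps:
$C{\left(H,a \right)} = H + \frac{4 a}{3}$ ($C{\left(H,a \right)} = \left(H + a\right) + \frac{0 + a}{4 - 1} = \left(H + a\right) + \frac{a}{3} = H + \frac{4 a}{3}$)
$N = 2 - i \sqrt{3269}$ ($N = 2 - \sqrt{-135 - 3134} = 2 - \sqrt{-3269} = 2 - i \sqrt{3269} \approx 2.0 - 57.175 i$)
$N - k{\left(C{\left(-9,1 \right)} \right)} = \left(2 - i \sqrt{3269}\right) - \left(-9 + \frac{4}{3} \cdot 1\right) = \left(2 - i \sqrt{3269}\right) - \left(-9 + \frac{4}{3}\right) = \left(2 - i \sqrt{3269}\right) - - \frac{23}{3} = \left(2 - i \sqrt{3269}\right) + \frac{23}{3} = \frac{29}{3} - i \sqrt{3269}$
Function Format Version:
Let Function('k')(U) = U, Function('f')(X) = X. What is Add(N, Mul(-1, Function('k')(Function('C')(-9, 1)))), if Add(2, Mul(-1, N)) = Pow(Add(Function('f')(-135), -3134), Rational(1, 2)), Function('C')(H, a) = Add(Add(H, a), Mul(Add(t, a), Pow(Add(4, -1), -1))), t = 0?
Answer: Add(Rational(29, 3), Mul(-1, I, Pow(3269, Rational(1, 2)))) ≈ Add(9.6667, Mul(-57.175, I))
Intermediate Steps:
Function('C')(H, a) = Add(H, Mul(Rational(4, 3), a)) (Function('C')(H, a) = Add(Add(H, a), Mul(Add(0, a), Pow(Add(4, -1), -1))) = Add(Add(H, a), Mul(a, Pow(3, -1))) = Add(Add(H, a), Mul(a, Rational(1, 3))) = Add(Add(H, a), Mul(Rational(1, 3), a)) = Add(H, Mul(Rational(4, 3), a)))
N = Add(2, Mul(-1, I, Pow(3269, Rational(1, 2)))) (N = Add(2, Mul(-1, Pow(Add(-135, -3134), Rational(1, 2)))) = Add(2, Mul(-1, Pow(-3269, Rational(1, 2)))) = Add(2, Mul(-1, Mul(I, Pow(3269, Rational(1, 2))))) = Add(2, Mul(-1, I, Pow(3269, Rational(1, 2)))) ≈ Add(2.0000, Mul(-57.175, I)))
Add(N, Mul(-1, Function('k')(Function('C')(-9, 1)))) = Add(Add(2, Mul(-1, I, Pow(3269, Rational(1, 2)))), Mul(-1, Add(-9, Mul(Rational(4, 3), 1)))) = Add(Add(2, Mul(-1, I, Pow(3269, Rational(1, 2)))), Mul(-1, Add(-9, Rational(4, 3)))) = Add(Add(2, Mul(-1, I, Pow(3269, Rational(1, 2)))), Mul(-1, Rational(-23, 3))) = Add(Add(2, Mul(-1, I, Pow(3269, Rational(1, 2)))), Rational(23, 3)) = Add(Rational(29, 3), Mul(-1, I, Pow(3269, Rational(1, 2))))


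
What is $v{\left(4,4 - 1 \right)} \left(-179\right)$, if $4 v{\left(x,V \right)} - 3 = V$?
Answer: $- \frac{537}{2} \approx -268.5$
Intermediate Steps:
$v{\left(x,V \right)} = \frac{3}{4} + \frac{V}{4}$
$v{\left(4,4 - 1 \right)} \left(-179\right) = \left(\frac{3}{4} + \frac{4 - 1}{4}\right) \left(-179\right) = \left(\frac{3}{4} + \frac{1}{4} \cdot 3\right) \left(-179\right) = \left(\frac{3}{4} + \frac{3}{4}\right) \left(-179\right) = \frac{3}{2} \left(-179\right) = - \frac{537}{2}$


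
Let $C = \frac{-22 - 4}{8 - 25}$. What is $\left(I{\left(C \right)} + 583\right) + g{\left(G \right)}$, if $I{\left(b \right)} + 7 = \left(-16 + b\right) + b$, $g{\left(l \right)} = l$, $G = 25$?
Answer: $\frac{9997}{17} \approx 588.06$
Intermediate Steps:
$C = \frac{26}{17}$ ($C = - \frac{26}{-17} = \left(-26\right) \left(- \frac{1}{17}\right) = \frac{26}{17} \approx 1.5294$)
$I{\left(b \right)} = -23 + 2 b$ ($I{\left(b \right)} = -7 + \left(\left(-16 + b\right) + b\right) = -7 + \left(-16 + 2 b\right) = -23 + 2 b$)
$\left(I{\left(C \right)} + 583\right) + g{\left(G \right)} = \left(\left(-23 + 2 \cdot \frac{26}{17}\right) + 583\right) + 25 = \left(\left(-23 + \frac{52}{17}\right) + 583\right) + 25 = \left(- \frac{339}{17} + 583\right) + 25 = \frac{9572}{17} + 25 = \frac{9997}{17}$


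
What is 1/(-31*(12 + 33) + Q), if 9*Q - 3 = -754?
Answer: -9/13306 ≈ -0.00067639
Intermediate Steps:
Q = -751/9 (Q = 1/3 + (1/9)*(-754) = 1/3 - 754/9 = -751/9 ≈ -83.444)
1/(-31*(12 + 33) + Q) = 1/(-31*(12 + 33) - 751/9) = 1/(-31*45 - 751/9) = 1/(-1395 - 751/9) = 1/(-13306/9) = -9/13306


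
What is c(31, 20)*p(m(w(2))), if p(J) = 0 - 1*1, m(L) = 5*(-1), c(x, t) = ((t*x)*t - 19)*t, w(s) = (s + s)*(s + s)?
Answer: -247620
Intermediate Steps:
w(s) = 4*s² (w(s) = (2*s)*(2*s) = 4*s²)
c(x, t) = t*(-19 + x*t²) (c(x, t) = (x*t² - 19)*t = (-19 + x*t²)*t = t*(-19 + x*t²))
m(L) = -5
p(J) = -1 (p(J) = 0 - 1 = -1)
c(31, 20)*p(m(w(2))) = (20*(-19 + 31*20²))*(-1) = (20*(-19 + 31*400))*(-1) = (20*(-19 + 12400))*(-1) = (20*12381)*(-1) = 247620*(-1) = -247620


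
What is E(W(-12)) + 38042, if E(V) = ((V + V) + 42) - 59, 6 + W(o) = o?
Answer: 37989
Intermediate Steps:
W(o) = -6 + o
E(V) = -17 + 2*V (E(V) = (2*V + 42) - 59 = (42 + 2*V) - 59 = -17 + 2*V)
E(W(-12)) + 38042 = (-17 + 2*(-6 - 12)) + 38042 = (-17 + 2*(-18)) + 38042 = (-17 - 36) + 38042 = -53 + 38042 = 37989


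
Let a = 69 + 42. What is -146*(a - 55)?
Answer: -8176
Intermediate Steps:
a = 111
-146*(a - 55) = -146*(111 - 55) = -146*56 = -8176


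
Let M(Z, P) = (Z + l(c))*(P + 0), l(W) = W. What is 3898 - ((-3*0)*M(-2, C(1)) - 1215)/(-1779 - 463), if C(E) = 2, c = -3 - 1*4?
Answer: 8738101/2242 ≈ 3897.5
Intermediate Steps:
c = -7 (c = -3 - 4 = -7)
M(Z, P) = P*(-7 + Z) (M(Z, P) = (Z - 7)*(P + 0) = (-7 + Z)*P = P*(-7 + Z))
3898 - ((-3*0)*M(-2, C(1)) - 1215)/(-1779 - 463) = 3898 - ((-3*0)*(2*(-7 - 2)) - 1215)/(-1779 - 463) = 3898 - (0*(2*(-9)) - 1215)/(-2242) = 3898 - (0*(-18) - 1215)*(-1)/2242 = 3898 - (0 - 1215)*(-1)/2242 = 3898 - (-1215)*(-1)/2242 = 3898 - 1*1215/2242 = 3898 - 1215/2242 = 8738101/2242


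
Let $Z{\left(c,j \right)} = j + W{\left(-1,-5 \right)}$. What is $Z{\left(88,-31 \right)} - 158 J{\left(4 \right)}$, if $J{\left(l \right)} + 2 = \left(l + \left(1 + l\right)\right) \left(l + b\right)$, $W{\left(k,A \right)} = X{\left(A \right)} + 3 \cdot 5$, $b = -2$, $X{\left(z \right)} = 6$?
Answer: $-2538$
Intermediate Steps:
$W{\left(k,A \right)} = 21$ ($W{\left(k,A \right)} = 6 + 3 \cdot 5 = 6 + 15 = 21$)
$J{\left(l \right)} = -2 + \left(1 + 2 l\right) \left(-2 + l\right)$ ($J{\left(l \right)} = -2 + \left(l + \left(1 + l\right)\right) \left(l - 2\right) = -2 + \left(1 + 2 l\right) \left(-2 + l\right)$)
$Z{\left(c,j \right)} = 21 + j$ ($Z{\left(c,j \right)} = j + 21 = 21 + j$)
$Z{\left(88,-31 \right)} - 158 J{\left(4 \right)} = \left(21 - 31\right) - 158 \left(-4 - 12 + 2 \cdot 4^{2}\right) = -10 - 158 \left(-4 - 12 + 2 \cdot 16\right) = -10 - 158 \left(-4 - 12 + 32\right) = -10 - 158 \cdot 16 = -10 - 2528 = -2538$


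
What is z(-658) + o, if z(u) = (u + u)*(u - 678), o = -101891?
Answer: 1656285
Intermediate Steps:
z(u) = 2*u*(-678 + u) (z(u) = (2*u)*(-678 + u) = 2*u*(-678 + u))
z(-658) + o = 2*(-658)*(-678 - 658) - 101891 = 2*(-658)*(-1336) - 101891 = 1758176 - 101891 = 1656285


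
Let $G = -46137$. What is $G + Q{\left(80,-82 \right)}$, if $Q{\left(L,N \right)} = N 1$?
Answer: $-46219$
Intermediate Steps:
$Q{\left(L,N \right)} = N$
$G + Q{\left(80,-82 \right)} = -46137 - 82 = -46219$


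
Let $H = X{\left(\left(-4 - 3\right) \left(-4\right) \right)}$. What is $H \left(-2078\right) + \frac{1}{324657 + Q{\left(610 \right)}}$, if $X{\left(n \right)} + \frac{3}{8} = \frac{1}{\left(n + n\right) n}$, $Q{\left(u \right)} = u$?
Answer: $\frac{198378067215}{255009328} \approx 777.92$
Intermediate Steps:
$X{\left(n \right)} = - \frac{3}{8} + \frac{1}{2 n^{2}}$ ($X{\left(n \right)} = - \frac{3}{8} + \frac{1}{\left(n + n\right) n} = - \frac{3}{8} + \frac{1}{2 n n} = - \frac{3}{8} + \frac{\frac{1}{2} \frac{1}{n}}{n} = - \frac{3}{8} + \frac{1}{2 n^{2}}$)
$H = - \frac{587}{1568}$ ($H = - \frac{3}{8} + \frac{1}{2 \cdot 16 \left(-4 - 3\right)^{2}} = - \frac{3}{8} + \frac{1}{2 \cdot 784} = - \frac{3}{8} + \frac{1}{2} \cdot \frac{1}{784} = - \frac{3}{8} + \frac{1}{1568} = - \frac{587}{1568} \approx -0.37436$)
$H \left(-2078\right) + \frac{1}{324657 + Q{\left(610 \right)}} = \left(- \frac{587}{1568}\right) \left(-2078\right) + \frac{1}{324657 + 610} = \frac{609893}{784} + \frac{1}{325267} = \frac{198378067215}{255009328}$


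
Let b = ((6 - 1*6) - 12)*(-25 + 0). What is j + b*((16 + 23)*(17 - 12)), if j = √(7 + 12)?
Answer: 58500 + √19 ≈ 58504.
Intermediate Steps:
b = 300 (b = ((6 - 6) - 12)*(-25) = (0 - 12)*(-25) = -12*(-25) = 300)
j = √19 ≈ 4.3589
j + b*((16 + 23)*(17 - 12)) = √19 + 300*((16 + 23)*(17 - 12)) = √19 + 300*(39*5) = √19 + 300*195 = √19 + 58500 = 58500 + √19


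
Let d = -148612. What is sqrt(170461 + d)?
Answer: sqrt(21849) ≈ 147.81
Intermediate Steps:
sqrt(170461 + d) = sqrt(170461 - 148612) = sqrt(21849)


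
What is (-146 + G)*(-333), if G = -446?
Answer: 197136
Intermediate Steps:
(-146 + G)*(-333) = (-146 - 446)*(-333) = -592*(-333) = 197136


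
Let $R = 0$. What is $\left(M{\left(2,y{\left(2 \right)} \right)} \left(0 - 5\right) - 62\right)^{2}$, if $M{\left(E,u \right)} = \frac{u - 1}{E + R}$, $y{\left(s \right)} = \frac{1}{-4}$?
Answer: $\frac{221841}{64} \approx 3466.3$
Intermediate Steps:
$y{\left(s \right)} = - \frac{1}{4}$
$M{\left(E,u \right)} = \frac{-1 + u}{E}$ ($M{\left(E,u \right)} = \frac{u - 1}{E + 0} = \frac{-1 + u}{E}$)
$\left(M{\left(2,y{\left(2 \right)} \right)} \left(0 - 5\right) - 62\right)^{2} = \left(\frac{-1 - \frac{1}{4}}{2} \left(0 - 5\right) - 62\right)^{2} = \left(\frac{1}{2} \left(- \frac{5}{4}\right) \left(-5\right) - 62\right)^{2} = \left(\left(- \frac{5}{8}\right) \left(-5\right) - 62\right)^{2} = \left(\frac{25}{8} - 62\right)^{2} = \left(- \frac{471}{8}\right)^{2} = \frac{221841}{64}$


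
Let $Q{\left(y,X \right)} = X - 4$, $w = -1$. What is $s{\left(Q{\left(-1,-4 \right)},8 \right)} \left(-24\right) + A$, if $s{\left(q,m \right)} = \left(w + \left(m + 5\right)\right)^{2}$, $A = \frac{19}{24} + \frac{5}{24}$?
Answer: $-3455$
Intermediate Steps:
$Q{\left(y,X \right)} = -4 + X$
$A = 1$ ($A = 19 \cdot \frac{1}{24} + 5 \cdot \frac{1}{24} = \frac{19}{24} + \frac{5}{24} = 1$)
$s{\left(q,m \right)} = \left(4 + m\right)^{2}$ ($s{\left(q,m \right)} = \left(-1 + \left(m + 5\right)\right)^{2} = \left(-1 + \left(5 + m\right)\right)^{2} = \left(4 + m\right)^{2}$)
$s{\left(Q{\left(-1,-4 \right)},8 \right)} \left(-24\right) + A = \left(4 + 8\right)^{2} \left(-24\right) + 1 = 12^{2} \left(-24\right) + 1 = 144 \left(-24\right) + 1 = -3456 + 1 = -3455$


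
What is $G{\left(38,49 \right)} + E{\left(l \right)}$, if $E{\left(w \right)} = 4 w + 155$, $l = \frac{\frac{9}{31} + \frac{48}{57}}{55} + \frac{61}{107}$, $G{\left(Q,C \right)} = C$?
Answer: $\frac{715307916}{3466265} \approx 206.36$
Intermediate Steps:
$l = \frac{2047464}{3466265}$ ($l = \left(9 \cdot \frac{1}{31} + 48 \cdot \frac{1}{57}\right) \frac{1}{55} + 61 \cdot \frac{1}{107} = \left(\frac{9}{31} + \frac{16}{19}\right) \frac{1}{55} + \frac{61}{107} = \frac{667}{589} \cdot \frac{1}{55} + \frac{61}{107} = \frac{667}{32395} + \frac{61}{107} = \frac{2047464}{3466265} \approx 0.59068$)
$E{\left(w \right)} = 155 + 4 w$
$G{\left(38,49 \right)} + E{\left(l \right)} = 49 + \left(155 + 4 \cdot \frac{2047464}{3466265}\right) = 49 + \left(155 + \frac{8189856}{3466265}\right) = 49 + \frac{545460931}{3466265} = \frac{715307916}{3466265}$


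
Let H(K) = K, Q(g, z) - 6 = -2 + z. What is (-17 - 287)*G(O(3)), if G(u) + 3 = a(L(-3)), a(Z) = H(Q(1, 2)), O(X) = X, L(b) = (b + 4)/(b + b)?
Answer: -912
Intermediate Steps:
L(b) = (4 + b)/(2*b) (L(b) = (4 + b)/((2*b)) = (4 + b)*(1/(2*b)) = (4 + b)/(2*b))
Q(g, z) = 4 + z (Q(g, z) = 6 + (-2 + z) = 4 + z)
a(Z) = 6 (a(Z) = 4 + 2 = 6)
G(u) = 3 (G(u) = -3 + 6 = 3)
(-17 - 287)*G(O(3)) = (-17 - 287)*3 = -304*3 = -912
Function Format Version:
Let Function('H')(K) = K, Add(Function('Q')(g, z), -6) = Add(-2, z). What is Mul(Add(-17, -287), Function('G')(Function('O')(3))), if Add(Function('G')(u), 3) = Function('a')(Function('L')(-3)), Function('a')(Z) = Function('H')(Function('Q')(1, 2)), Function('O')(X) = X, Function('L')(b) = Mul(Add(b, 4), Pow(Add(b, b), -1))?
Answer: -912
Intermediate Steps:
Function('L')(b) = Mul(Rational(1, 2), Pow(b, -1), Add(4, b)) (Function('L')(b) = Mul(Add(4, b), Pow(Mul(2, b), -1)) = Mul(Add(4, b), Mul(Rational(1, 2), Pow(b, -1))) = Mul(Rational(1, 2), Pow(b, -1), Add(4, b)))
Function('Q')(g, z) = Add(4, z) (Function('Q')(g, z) = Add(6, Add(-2, z)) = Add(4, z))
Function('a')(Z) = 6 (Function('a')(Z) = Add(4, 2) = 6)
Function('G')(u) = 3 (Function('G')(u) = Add(-3, 6) = 3)
Mul(Add(-17, -287), Function('G')(Function('O')(3))) = Mul(Add(-17, -287), 3) = Mul(-304, 3) = -912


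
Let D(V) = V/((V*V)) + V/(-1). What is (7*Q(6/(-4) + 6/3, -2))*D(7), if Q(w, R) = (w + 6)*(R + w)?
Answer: 468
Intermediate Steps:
Q(w, R) = (6 + w)*(R + w)
D(V) = 1/V - V (D(V) = V/(V²) + V*(-1) = V/V² - V = 1/V - V)
(7*Q(6/(-4) + 6/3, -2))*D(7) = (7*((6/(-4) + 6/3)² + 6*(-2) + 6*(6/(-4) + 6/3) - 2*(6/(-4) + 6/3)))*(1/7 - 1*7) = (7*((6*(-¼) + 6*(⅓))² - 12 + 6*(6*(-¼) + 6*(⅓)) - 2*(6*(-¼) + 6*(⅓))))*(⅐ - 7) = (7*((-3/2 + 2)² - 12 + 6*(-3/2 + 2) - 2*(-3/2 + 2)))*(-48/7) = (7*((½)² - 12 + 6*(½) - 2*½))*(-48/7) = (7*(¼ - 12 + 3 - 1))*(-48/7) = (7*(-39/4))*(-48/7) = -273/4*(-48/7) = 468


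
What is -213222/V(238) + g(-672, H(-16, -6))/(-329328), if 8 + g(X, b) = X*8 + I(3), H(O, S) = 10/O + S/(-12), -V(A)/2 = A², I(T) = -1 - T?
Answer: 184454090/97158621 ≈ 1.8985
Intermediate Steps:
V(A) = -2*A²
H(O, S) = 10/O - S/12 (H(O, S) = 10/O + S*(-1/12) = 10/O - S/12)
g(X, b) = -12 + 8*X (g(X, b) = -8 + (X*8 + (-1 - 1*3)) = -8 + (8*X + (-1 - 3)) = -8 + (8*X - 4) = -8 + (-4 + 8*X) = -12 + 8*X)
-213222/V(238) + g(-672, H(-16, -6))/(-329328) = -213222/((-2*238²)) + (-12 + 8*(-672))/(-329328) = -213222/((-2*56644)) + (-12 - 5376)*(-1/329328) = -213222/(-113288) - 5388*(-1/329328) = -213222*(-1/113288) + 449/27444 = 106611/56644 + 449/27444 = 184454090/97158621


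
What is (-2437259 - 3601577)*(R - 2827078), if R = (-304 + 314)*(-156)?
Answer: 17081680985368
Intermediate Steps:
R = -1560 (R = 10*(-156) = -1560)
(-2437259 - 3601577)*(R - 2827078) = (-2437259 - 3601577)*(-1560 - 2827078) = -6038836*(-2828638) = 17081680985368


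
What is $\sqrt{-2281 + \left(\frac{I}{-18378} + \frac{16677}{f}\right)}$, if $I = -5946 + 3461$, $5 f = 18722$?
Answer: $\frac{2 i \sqrt{467874262435230211}}{28672743} \approx 47.712 i$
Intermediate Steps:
$f = \frac{18722}{5}$ ($f = \frac{1}{5} \cdot 18722 = \frac{18722}{5} \approx 3744.4$)
$I = -2485$
$\sqrt{-2281 + \left(\frac{I}{-18378} + \frac{16677}{f}\right)} = \sqrt{-2281 + \left(- \frac{2485}{-18378} + \frac{16677}{\frac{18722}{5}}\right)} = \sqrt{-2281 + \left(\left(-2485\right) \left(- \frac{1}{18378}\right) + 16677 \cdot \frac{5}{18722}\right)} = \sqrt{-2281 + \left(\frac{2485}{18378} + \frac{83385}{18722}\right)} = \sqrt{-2281 + \frac{394743425}{86018229}} = \sqrt{- \frac{195812836924}{86018229}} = \frac{2 i \sqrt{467874262435230211}}{28672743}$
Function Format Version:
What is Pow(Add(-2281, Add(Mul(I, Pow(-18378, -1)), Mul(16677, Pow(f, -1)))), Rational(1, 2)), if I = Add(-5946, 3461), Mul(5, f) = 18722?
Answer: Mul(Rational(2, 28672743), I, Pow(467874262435230211, Rational(1, 2))) ≈ Mul(47.712, I)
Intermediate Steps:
f = Rational(18722, 5) (f = Mul(Rational(1, 5), 18722) = Rational(18722, 5) ≈ 3744.4)
I = -2485
Pow(Add(-2281, Add(Mul(I, Pow(-18378, -1)), Mul(16677, Pow(f, -1)))), Rational(1, 2)) = Pow(Add(-2281, Add(Mul(-2485, Pow(-18378, -1)), Mul(16677, Pow(Rational(18722, 5), -1)))), Rational(1, 2)) = Pow(Add(-2281, Add(Mul(-2485, Rational(-1, 18378)), Mul(16677, Rational(5, 18722)))), Rational(1, 2)) = Pow(Add(-2281, Add(Rational(2485, 18378), Rational(83385, 18722))), Rational(1, 2)) = Pow(Add(-2281, Rational(394743425, 86018229)), Rational(1, 2)) = Pow(Rational(-195812836924, 86018229), Rational(1, 2)) = Mul(Rational(2, 28672743), I, Pow(467874262435230211, Rational(1, 2)))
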